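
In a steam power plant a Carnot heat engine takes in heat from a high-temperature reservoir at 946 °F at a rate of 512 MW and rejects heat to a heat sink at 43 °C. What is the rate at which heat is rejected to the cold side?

T_H = 946 °F → (946 − 32) × 5/9 = 507.78 °C = 780.93 K.
T_C = 43 °C → 43 + 273.15 = 316.15 K.
Since the cycle is reversible, η = 1 − T_C/T_H = 1 − 316.15/780.93 = 0.5952.
For a reversible cycle Q_C/Q_H = T_C/T_H, so Q_C = 512 × 316.15/780.93 = 207 MW.

Q̇_C ≈ 207 MW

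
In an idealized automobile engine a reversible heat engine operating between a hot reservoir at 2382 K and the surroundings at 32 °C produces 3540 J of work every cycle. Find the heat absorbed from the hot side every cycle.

T_C = 32 °C → 32 + 273.15 = 305.15 K.
For a reversible engine, η = 1 − T_C/T_H = 1 − 305.15/2382.00 = 0.8719.
Q_H = W/η = 3540/0.8719 = 4060 J.

Q_H ≈ 4060 J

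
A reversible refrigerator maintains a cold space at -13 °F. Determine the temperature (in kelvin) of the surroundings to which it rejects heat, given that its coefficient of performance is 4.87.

T_C = -13 °F → (-13 − 32) × 5/9 = -25.00 °C = 248.15 K.
COP_R = T_C/(T_H − T_C) ⇒ T_H = T_C·(1 + 1/COP_R) = 248.15 × (1 + 1/4.87) = 299.1 K.

T_H ≈ 299.1 K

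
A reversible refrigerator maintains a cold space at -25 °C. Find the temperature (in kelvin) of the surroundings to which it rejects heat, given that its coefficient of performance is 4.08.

T_H ≈ 309 K

T_C = -25 °C → -25 + 273.15 = 248.15 K.
COP_R = T_C/(T_H − T_C) ⇒ T_H = T_C·(1 + 1/COP_R) = 248.15 × (1 + 1/4.08) = 309 K.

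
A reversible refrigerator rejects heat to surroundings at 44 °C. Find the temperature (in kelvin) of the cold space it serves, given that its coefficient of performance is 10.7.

T_H = 44 °C → 44 + 273.15 = 317.15 K.
COP_R = T_C/(T_H − T_C) ⇒ T_C = T_H·COP_R/(1 + COP_R) = 317.15 × 10.7/(1 + 10.7) = 290.0 K.

T_C ≈ 290.0 K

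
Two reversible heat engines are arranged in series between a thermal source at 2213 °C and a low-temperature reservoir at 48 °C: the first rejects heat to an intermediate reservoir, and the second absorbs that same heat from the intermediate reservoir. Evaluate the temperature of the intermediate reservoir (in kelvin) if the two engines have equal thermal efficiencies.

T_H = 2213 °C → 2213 + 273.15 = 2486.15 K.
T_C = 48 °C → 48 + 273.15 = 321.15 K.
Equal efficiencies require 1 − T_m/T_H = 1 − T_C/T_m, i.e. T_m/T_H = T_C/T_m, so T_m = √(T_H·T_C) = √(2486.15 × 321.15) = 894 K.

T_m ≈ 894 K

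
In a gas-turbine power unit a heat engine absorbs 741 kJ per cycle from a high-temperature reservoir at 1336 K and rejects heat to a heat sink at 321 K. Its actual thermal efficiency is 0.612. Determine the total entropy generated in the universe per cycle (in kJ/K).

ΔS_univ ≈ 0.341 kJ/K

W = η·Q_H = 0.612 × 741 = 453.5 kJ, so Q_C = Q_H − W = 287.5 kJ.
Reservoir entropy changes: ΔS_H = −Q_H/T_H = −741/1336.00 = -0.5546 kJ/K and ΔS_C = +Q_C/T_C = 287.5/321.00 = 0.8957 kJ/K.
ΔS_univ = −Q_H/T_H + Q_C/T_C = 0.341 kJ/K (> 0, since η = 0.612 < η_Carnot = 0.760).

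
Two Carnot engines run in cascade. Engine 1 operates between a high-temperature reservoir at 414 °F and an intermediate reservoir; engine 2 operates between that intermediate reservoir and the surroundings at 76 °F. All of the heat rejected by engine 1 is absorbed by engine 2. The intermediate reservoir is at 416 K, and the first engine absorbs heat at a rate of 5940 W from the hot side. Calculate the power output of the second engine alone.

Ẇ₂ ≈ 1450 W

T_H = 414 °F → (414 − 32) × 5/9 = 212.22 °C = 485.37 K.
T_C = 76 °F → (76 − 32) × 5/9 = 24.44 °C = 297.59 K.
Heat entering the second stage: Q_m = Q_H·(T_m/T_H) = 5940 × 416.00/485.37 = 5090 W.
Second-stage efficiency η₂ = 1 − T_C/T_m = 1 − 297.59/416.00 = 0.2846, so W₂ = η₂·Q_m = 1450 W.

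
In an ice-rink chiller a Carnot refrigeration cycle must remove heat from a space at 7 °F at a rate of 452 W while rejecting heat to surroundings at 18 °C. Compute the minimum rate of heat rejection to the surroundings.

T_H = 18 °C → 18 + 273.15 = 291.15 K.
T_C = 7 °F → (7 − 32) × 5/9 = -13.89 °C = 259.26 K.
For a reversible cycle Q_H/Q_C = T_H/T_C, so Q_H = Q_C·T_H/T_C = 452 × 291.15/259.26 = 508 W.

Q̇_H ≈ 508 W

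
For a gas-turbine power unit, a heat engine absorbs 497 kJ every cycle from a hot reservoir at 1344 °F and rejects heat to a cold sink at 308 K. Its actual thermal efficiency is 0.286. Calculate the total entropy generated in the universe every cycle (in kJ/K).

T_H = 1344 °F → (1344 − 32) × 5/9 = 728.89 °C = 1002.04 K.
W = η·Q_H = 0.286 × 497 = 142.1 kJ, so Q_C = Q_H − W = 354.9 kJ.
The hot reservoir loses entropy Q_H/T_H = 497/1002.04 = 0.4960 kJ/K; the cold reservoir gains Q_C/T_C = 354.9/308.00 = 1.152 kJ/K.
ΔS_univ = −Q_H/T_H + Q_C/T_C = 0.656 kJ/K (> 0, since η = 0.286 < η_Carnot = 0.693).

ΔS_univ ≈ 0.656 kJ/K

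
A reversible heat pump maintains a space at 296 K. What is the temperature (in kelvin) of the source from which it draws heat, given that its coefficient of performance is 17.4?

T_C ≈ 279 K

COP_HP = T_H/(T_H − T_C) ⇒ T_C = T_H·(COP_HP − 1)/COP_HP = 296.00 × (17.4 − 1)/17.4 = 279 K.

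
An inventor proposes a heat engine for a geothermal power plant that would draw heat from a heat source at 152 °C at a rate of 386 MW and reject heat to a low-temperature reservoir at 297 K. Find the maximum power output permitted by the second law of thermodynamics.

Ẇ_max ≈ 116 MW

T_H = 152 °C → 152 + 273.15 = 425.15 K.
By the Carnot theorem, η_max = 1 − T_C/T_H = 1 − 297.00/425.15 = 0.3014.
W_max = η_max · Q_H = 0.3014 × 386 = 116 MW.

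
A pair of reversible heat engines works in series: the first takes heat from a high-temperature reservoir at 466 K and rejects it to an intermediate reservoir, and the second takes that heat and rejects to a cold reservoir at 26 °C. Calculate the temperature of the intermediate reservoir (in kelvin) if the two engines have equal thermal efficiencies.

T_m ≈ 373 K

T_C = 26 °C → 26 + 273.15 = 299.15 K.
Equal efficiencies require 1 − T_m/T_H = 1 − T_C/T_m, i.e. T_m/T_H = T_C/T_m, so T_m = √(T_H·T_C) = √(466.00 × 299.15) = 373 K.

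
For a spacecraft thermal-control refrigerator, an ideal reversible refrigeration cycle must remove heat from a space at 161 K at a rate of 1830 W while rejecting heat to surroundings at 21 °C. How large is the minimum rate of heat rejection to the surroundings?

T_H = 21 °C → 21 + 273.15 = 294.15 K.
For a reversible cycle Q_H/Q_C = T_H/T_C, so Q_H = Q_C·T_H/T_C = 1830 × 294.15/161.00 = 3343 W.

Q̇_H ≈ 3343 W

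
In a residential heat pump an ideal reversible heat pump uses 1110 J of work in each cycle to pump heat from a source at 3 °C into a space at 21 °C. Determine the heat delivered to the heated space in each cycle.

Q_H ≈ 18100 J

T_H = 21 °C → 21 + 273.15 = 294.15 K.
T_C = 3 °C → 3 + 273.15 = 276.15 K.
Reversible heating COP: COP_HP = T_H/(T_H − T_C) = 294.15/18.00 = 16.3417.
Q_H = COP_HP · W = 16.3417 × 1110 = 18100 J.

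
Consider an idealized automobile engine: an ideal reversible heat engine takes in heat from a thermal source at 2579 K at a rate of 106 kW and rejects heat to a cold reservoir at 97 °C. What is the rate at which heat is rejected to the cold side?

T_C = 97 °C → 97 + 273.15 = 370.15 K.
For a reversible engine, η = 1 − T_C/T_H = 1 − 370.15/2579.00 = 0.8565.
For a reversible cycle Q_C/Q_H = T_C/T_H, so Q_C = 106 × 370.15/2579.00 = 15.2 kW.

Q̇_C ≈ 15.2 kW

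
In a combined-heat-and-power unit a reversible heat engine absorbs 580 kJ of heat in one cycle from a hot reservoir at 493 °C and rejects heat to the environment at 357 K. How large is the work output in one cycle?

T_H = 493 °C → 493 + 273.15 = 766.15 K.
Since the cycle is reversible, η = 1 − T_C/T_H = 1 − 357.00/766.15 = 0.5340.
W = η·Q_H = 0.5340 × 580 = 310 kJ.

W ≈ 310 kJ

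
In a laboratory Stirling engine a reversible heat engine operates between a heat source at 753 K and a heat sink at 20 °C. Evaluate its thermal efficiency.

η ≈ 0.6107

T_C = 20 °C → 20 + 273.15 = 293.15 K.
Since the cycle is reversible, η = 1 − T_C/T_H = 1 − 293.15/753.00 = 0.6107.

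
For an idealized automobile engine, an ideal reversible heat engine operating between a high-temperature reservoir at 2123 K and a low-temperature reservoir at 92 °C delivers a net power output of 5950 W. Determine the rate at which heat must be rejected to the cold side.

T_C = 92 °C → 92 + 273.15 = 365.15 K.
Carnot efficiency: η = 1 − T_C/T_H = 1 − 365.15/2123.00 = 0.8280.
Since Q_C/Q_H = T_C/T_H and Q_H = W/η, Q_C = W·T_C/(T_H − T_C) = 5950 × 365.15/1757.85 = 1240 W.

Q̇_C ≈ 1240 W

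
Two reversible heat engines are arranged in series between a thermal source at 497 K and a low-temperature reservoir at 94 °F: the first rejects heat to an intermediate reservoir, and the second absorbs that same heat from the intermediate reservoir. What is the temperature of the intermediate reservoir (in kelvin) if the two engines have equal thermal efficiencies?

T_m ≈ 391 K

T_C = 94 °F → (94 − 32) × 5/9 = 34.44 °C = 307.59 K.
Equal efficiencies require 1 − T_m/T_H = 1 − T_C/T_m, i.e. T_m/T_H = T_C/T_m, so T_m = √(T_H·T_C) = √(497.00 × 307.59) = 391 K.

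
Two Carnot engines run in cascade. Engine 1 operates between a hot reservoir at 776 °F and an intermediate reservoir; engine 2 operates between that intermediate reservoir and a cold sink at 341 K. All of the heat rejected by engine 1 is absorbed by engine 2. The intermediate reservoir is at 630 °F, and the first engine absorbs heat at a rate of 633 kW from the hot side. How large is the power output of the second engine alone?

T_H = 776 °F → (776 − 32) × 5/9 = 413.33 °C = 686.48 K.
T_m = 630 °F → (630 − 32) × 5/9 = 332.22 °C = 605.37 K.
Heat entering the second stage: Q_m = Q_H·(T_m/T_H) = 633 × 605.37/686.48 = 558 kW.
Second-stage efficiency η₂ = 1 − T_C/T_m = 1 − 341.00/605.37 = 0.4367, so W₂ = η₂·Q_m = 244 kW.

Ẇ₂ ≈ 244 kW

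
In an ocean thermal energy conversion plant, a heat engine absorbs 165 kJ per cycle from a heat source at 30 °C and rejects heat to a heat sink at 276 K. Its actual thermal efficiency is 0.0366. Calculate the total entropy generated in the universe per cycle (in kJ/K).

T_H = 30 °C → 30 + 273.15 = 303.15 K.
W = η·Q_H = 0.0366 × 165 = 6.039 kJ, so Q_C = Q_H − W = 159.0 kJ.
Entropy balance on the reservoirs: −Q_H/T_H = -0.5443 kJ/K, +Q_C/T_C = 0.5759 kJ/K.
ΔS_univ = −Q_H/T_H + Q_C/T_C = 0.0317 kJ/K (> 0, since η = 0.0366 < η_Carnot = 0.090).

ΔS_univ ≈ 0.0317 kJ/K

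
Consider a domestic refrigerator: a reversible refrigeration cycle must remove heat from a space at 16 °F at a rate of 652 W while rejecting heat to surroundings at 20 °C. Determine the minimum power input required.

T_H = 20 °C → 20 + 273.15 = 293.15 K.
T_C = 16 °F → (16 − 32) × 5/9 = -8.89 °C = 264.26 K.
COP_R = T_C/(T_H − T_C) = 264.26/28.89 = 9.1475.
W = Q_C/COP_R = 652/9.1475 = 71.3 W.

Ẇ_in ≈ 71.3 W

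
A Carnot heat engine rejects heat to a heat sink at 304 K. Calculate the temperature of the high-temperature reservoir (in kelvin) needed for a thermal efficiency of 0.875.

From η = 1 − T_C/T_H, solving for T_H gives T_H = T_C/(1 − η) = 304.00/(1 − 0.875) = 2430 K.

T_H ≈ 2430 K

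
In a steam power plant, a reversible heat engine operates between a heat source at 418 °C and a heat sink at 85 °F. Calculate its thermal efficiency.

T_H = 418 °C → 418 + 273.15 = 691.15 K.
T_C = 85 °F → (85 − 32) × 5/9 = 29.44 °C = 302.59 K.
The Carnot efficiency is η = 1 − T_C/T_H = 1 − 302.59/691.15 = 0.5622.

η ≈ 0.5622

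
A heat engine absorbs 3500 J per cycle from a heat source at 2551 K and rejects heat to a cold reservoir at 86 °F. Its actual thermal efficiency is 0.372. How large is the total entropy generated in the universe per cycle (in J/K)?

ΔS_univ ≈ 5.88 J/K

T_C = 86 °F → (86 − 32) × 5/9 = 30.00 °C = 303.15 K.
W = η·Q_H = 0.372 × 3500 = 1302 J, so Q_C = Q_H − W = 2198 J.
Entropy balance on the reservoirs: −Q_H/T_H = -1.372 J/K, +Q_C/T_C = 7.251 J/K.
ΔS_univ = −Q_H/T_H + Q_C/T_C = 5.88 J/K (> 0, since η = 0.372 < η_Carnot = 0.881).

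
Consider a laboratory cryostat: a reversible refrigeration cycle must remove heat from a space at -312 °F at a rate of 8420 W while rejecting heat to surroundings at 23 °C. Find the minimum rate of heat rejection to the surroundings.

T_H = 23 °C → 23 + 273.15 = 296.15 K.
T_C = -312 °F → (-312 − 32) × 5/9 = -191.11 °C = 82.04 K.
For a reversible cycle Q_H/Q_C = T_H/T_C, so Q_H = Q_C·T_H/T_C = 8420 × 296.15/82.04 = 30400 W.

Q̇_H ≈ 30400 W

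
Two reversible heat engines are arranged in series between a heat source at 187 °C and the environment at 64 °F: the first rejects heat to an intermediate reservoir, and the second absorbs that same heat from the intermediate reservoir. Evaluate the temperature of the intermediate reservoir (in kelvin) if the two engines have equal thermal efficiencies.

T_H = 187 °C → 187 + 273.15 = 460.15 K.
T_C = 64 °F → (64 − 32) × 5/9 = 17.78 °C = 290.93 K.
Equal efficiencies require 1 − T_m/T_H = 1 − T_C/T_m, i.e. T_m/T_H = T_C/T_m, so T_m = √(T_H·T_C) = √(460.15 × 290.93) = 366 K.

T_m ≈ 366 K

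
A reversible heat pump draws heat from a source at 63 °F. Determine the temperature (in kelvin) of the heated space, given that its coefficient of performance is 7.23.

T_C = 63 °F → (63 − 32) × 5/9 = 17.22 °C = 290.37 K.
COP_HP = T_H/(T_H − T_C) ⇒ T_H = T_C·COP_HP/(COP_HP − 1) = 290.37 × 7.23/(7.23 − 1) = 337 K.

T_H ≈ 337 K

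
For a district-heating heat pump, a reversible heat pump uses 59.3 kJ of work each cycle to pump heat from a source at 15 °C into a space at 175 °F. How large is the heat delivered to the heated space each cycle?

Q_H ≈ 324 kJ

T_H = 175 °F → (175 − 32) × 5/9 = 79.44 °C = 352.59 K.
T_C = 15 °C → 15 + 273.15 = 288.15 K.
COP_HP = T_H/(T_H − T_C) = 352.59/64.44 = 5.4713.
Q_H = COP_HP · W = 5.4713 × 59.3 = 324 kJ.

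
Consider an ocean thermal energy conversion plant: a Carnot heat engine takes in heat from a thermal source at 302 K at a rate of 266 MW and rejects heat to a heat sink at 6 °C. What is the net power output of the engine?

T_C = 6 °C → 6 + 273.15 = 279.15 K.
Carnot efficiency: η = 1 − T_C/T_H = 1 − 279.15/302.00 = 0.0757.
W = η·Q_H = 0.0757 × 266 = 20.13 MW.

Ẇ ≈ 20.13 MW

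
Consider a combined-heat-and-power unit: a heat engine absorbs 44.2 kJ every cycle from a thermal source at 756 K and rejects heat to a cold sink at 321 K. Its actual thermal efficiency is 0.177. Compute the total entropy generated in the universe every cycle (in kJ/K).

W = η·Q_H = 0.177 × 44.2 = 7.823 kJ, so Q_C = Q_H − W = 36.38 kJ.
Reservoir entropy changes: ΔS_H = −Q_H/T_H = −44.2/756.00 = -0.05847 kJ/K and ΔS_C = +Q_C/T_C = 36.38/321.00 = 0.1133 kJ/K.
ΔS_univ = −Q_H/T_H + Q_C/T_C = 0.05486 kJ/K (> 0, since η = 0.177 < η_Carnot = 0.575).

ΔS_univ ≈ 0.05486 kJ/K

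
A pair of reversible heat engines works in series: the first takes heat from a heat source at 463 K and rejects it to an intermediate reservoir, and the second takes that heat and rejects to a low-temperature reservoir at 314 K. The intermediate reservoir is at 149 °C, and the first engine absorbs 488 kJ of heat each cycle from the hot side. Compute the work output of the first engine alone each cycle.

W₁ ≈ 43.06 kJ

T_m = 149 °C → 149 + 273.15 = 422.15 K.
First-stage efficiency η₁ = 1 − T_m/T_H = 1 − 422.15/463.00 = 0.0882.
W₁ = η₁·Q_H = 0.0882 × 488 = 43.06 kJ.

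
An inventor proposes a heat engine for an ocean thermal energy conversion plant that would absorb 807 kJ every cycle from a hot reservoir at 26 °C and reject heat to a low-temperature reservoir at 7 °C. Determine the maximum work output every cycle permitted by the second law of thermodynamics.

T_H = 26 °C → 26 + 273.15 = 299.15 K.
T_C = 7 °C → 7 + 273.15 = 280.15 K.
The upper bound on efficiency is η_max = 1 − T_C/T_H = 1 − 280.15/299.15 = 0.0635.
W_max = η_max · Q_H = 0.0635 × 807 = 51.3 kJ.

W_max ≈ 51.3 kJ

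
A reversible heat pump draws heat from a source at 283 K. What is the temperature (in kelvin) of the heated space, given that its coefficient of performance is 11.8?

COP_HP = T_H/(T_H − T_C) ⇒ T_H = T_C·COP_HP/(COP_HP − 1) = 283.00 × 11.8/(11.8 − 1) = 309 K.

T_H ≈ 309 K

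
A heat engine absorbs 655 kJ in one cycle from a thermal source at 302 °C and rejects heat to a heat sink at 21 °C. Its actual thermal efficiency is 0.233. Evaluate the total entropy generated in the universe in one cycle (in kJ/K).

T_H = 302 °C → 302 + 273.15 = 575.15 K.
T_C = 21 °C → 21 + 273.15 = 294.15 K.
W = η·Q_H = 0.233 × 655 = 152.6 kJ, so Q_C = Q_H − W = 502.4 kJ.
Reservoir entropy changes: ΔS_H = −Q_H/T_H = −655/575.15 = -1.139 kJ/K and ΔS_C = +Q_C/T_C = 502.4/294.15 = 1.708 kJ/K.
ΔS_univ = −Q_H/T_H + Q_C/T_C = 0.569 kJ/K (> 0, since η = 0.233 < η_Carnot = 0.489).

ΔS_univ ≈ 0.569 kJ/K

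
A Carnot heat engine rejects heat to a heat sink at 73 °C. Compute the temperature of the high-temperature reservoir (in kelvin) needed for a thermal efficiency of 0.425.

T_C = 73 °C → 73 + 273.15 = 346.15 K.
From η = 1 − T_C/T_H, solving for T_H gives T_H = T_C/(1 − η) = 346.15/(1 − 0.425) = 602 K.

T_H ≈ 602 K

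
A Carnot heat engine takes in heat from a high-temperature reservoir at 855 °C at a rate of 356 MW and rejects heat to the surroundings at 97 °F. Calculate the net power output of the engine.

Ẇ ≈ 258 MW

T_H = 855 °C → 855 + 273.15 = 1128.15 K.
T_C = 97 °F → (97 − 32) × 5/9 = 36.11 °C = 309.26 K.
η_rev = 1 − T_C/T_H = 1 − 309.26/1128.15 = 0.7259.
W = η·Q_H = 0.7259 × 356 = 258 MW.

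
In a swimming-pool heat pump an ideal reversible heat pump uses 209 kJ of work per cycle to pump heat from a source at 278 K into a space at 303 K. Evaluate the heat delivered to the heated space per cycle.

The Carnot heat-pump COP is COP_HP = T_H/(T_H − T_C) = 303.00/25.00 = 12.1200.
Q_H = COP_HP · W = 12.1200 × 209 = 2533 kJ.

Q_H ≈ 2533 kJ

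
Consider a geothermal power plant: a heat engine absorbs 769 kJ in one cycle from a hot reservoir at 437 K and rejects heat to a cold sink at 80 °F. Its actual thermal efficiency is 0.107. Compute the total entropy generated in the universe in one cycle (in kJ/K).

ΔS_univ ≈ 0.531 kJ/K

T_C = 80 °F → (80 − 32) × 5/9 = 26.67 °C = 299.82 K.
W = η·Q_H = 0.107 × 769 = 82.28 kJ, so Q_C = Q_H − W = 686.7 kJ.
The hot reservoir loses entropy Q_H/T_H = 769/437.00 = 1.760 kJ/K; the cold reservoir gains Q_C/T_C = 686.7/299.82 = 2.290 kJ/K.
ΔS_univ = −Q_H/T_H + Q_C/T_C = 0.531 kJ/K (> 0, since η = 0.107 < η_Carnot = 0.314).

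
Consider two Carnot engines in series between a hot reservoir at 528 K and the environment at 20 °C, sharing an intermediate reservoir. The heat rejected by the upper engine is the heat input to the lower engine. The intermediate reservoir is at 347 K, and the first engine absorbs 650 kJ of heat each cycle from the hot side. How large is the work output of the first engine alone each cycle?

T_C = 20 °C → 20 + 273.15 = 293.15 K.
First-stage efficiency η₁ = 1 − T_m/T_H = 1 − 347.00/528.00 = 0.3428.
W₁ = η₁·Q_H = 0.3428 × 650 = 223 kJ.

W₁ ≈ 223 kJ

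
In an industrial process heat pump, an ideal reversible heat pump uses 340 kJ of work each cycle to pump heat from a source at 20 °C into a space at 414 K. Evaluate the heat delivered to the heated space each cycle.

Q_H ≈ 1165 kJ

T_C = 20 °C → 20 + 273.15 = 293.15 K.
For a reversible heat pump, COP_HP = T_H/(T_H − T_C) = 414.00/120.85 = 3.4257.
Q_H = COP_HP · W = 3.4257 × 340 = 1165 kJ.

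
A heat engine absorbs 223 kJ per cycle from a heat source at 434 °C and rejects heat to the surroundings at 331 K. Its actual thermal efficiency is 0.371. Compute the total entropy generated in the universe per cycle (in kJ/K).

T_H = 434 °C → 434 + 273.15 = 707.15 K.
W = η·Q_H = 0.371 × 223 = 82.73 kJ, so Q_C = Q_H − W = 140.3 kJ.
The hot reservoir loses entropy Q_H/T_H = 223/707.15 = 0.3154 kJ/K; the cold reservoir gains Q_C/T_C = 140.3/331.00 = 0.4238 kJ/K.
ΔS_univ = −Q_H/T_H + Q_C/T_C = 0.108 kJ/K (> 0, since η = 0.371 < η_Carnot = 0.532).

ΔS_univ ≈ 0.108 kJ/K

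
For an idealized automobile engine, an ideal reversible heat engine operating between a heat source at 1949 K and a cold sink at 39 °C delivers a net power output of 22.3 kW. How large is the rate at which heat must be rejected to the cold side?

Q̇_C ≈ 4.25 kW

T_C = 39 °C → 39 + 273.15 = 312.15 K.
The Carnot efficiency is η = 1 − T_C/T_H = 1 − 312.15/1949.00 = 0.8398.
Since Q_C/Q_H = T_C/T_H and Q_H = W/η, Q_C = W·T_C/(T_H − T_C) = 22.3 × 312.15/1636.85 = 4.25 kW.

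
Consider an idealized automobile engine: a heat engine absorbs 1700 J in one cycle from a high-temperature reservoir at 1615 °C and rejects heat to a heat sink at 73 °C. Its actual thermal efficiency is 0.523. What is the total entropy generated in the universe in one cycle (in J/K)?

ΔS_univ ≈ 1.44 J/K

T_H = 1615 °C → 1615 + 273.15 = 1888.15 K.
T_C = 73 °C → 73 + 273.15 = 346.15 K.
W = η·Q_H = 0.523 × 1700 = 889.1 J, so Q_C = Q_H − W = 810.9 J.
The hot reservoir loses entropy Q_H/T_H = 1700/1888.15 = 0.9004 J/K; the cold reservoir gains Q_C/T_C = 810.9/346.15 = 2.343 J/K.
ΔS_univ = −Q_H/T_H + Q_C/T_C = 1.44 J/K (> 0, since η = 0.523 < η_Carnot = 0.817).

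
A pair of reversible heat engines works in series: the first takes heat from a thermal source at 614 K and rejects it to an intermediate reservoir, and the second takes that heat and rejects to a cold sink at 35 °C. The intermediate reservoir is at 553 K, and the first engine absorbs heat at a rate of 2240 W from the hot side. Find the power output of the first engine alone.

Ẇ₁ ≈ 223 W

T_C = 35 °C → 35 + 273.15 = 308.15 K.
First-stage efficiency η₁ = 1 − T_m/T_H = 1 − 553.00/614.00 = 0.0993.
W₁ = η₁·Q_H = 0.0993 × 2240 = 223 W.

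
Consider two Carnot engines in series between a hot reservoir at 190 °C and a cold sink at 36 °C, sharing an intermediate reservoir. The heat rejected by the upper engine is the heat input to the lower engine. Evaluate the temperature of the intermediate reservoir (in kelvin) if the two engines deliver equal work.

T_H = 190 °C → 190 + 273.15 = 463.15 K.
T_C = 36 °C → 36 + 273.15 = 309.15 K.
For reversible stages Q_m = Q_H·(T_m/T_H). Setting W₁ = Q_H(1 − T_m/T_H) equal to W₂ = Q_m(1 − T_C/T_m) = Q_H·(T_m − T_C)/T_H gives T_H − T_m = T_m − T_C, so T_m = (T_H + T_C)/2 = (463.15 + 309.15)/2 = 386 K.

T_m ≈ 386 K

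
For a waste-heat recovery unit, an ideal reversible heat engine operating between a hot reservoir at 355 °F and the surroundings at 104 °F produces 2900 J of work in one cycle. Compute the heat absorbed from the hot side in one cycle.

T_H = 355 °F → (355 − 32) × 5/9 = 179.44 °C = 452.59 K.
T_C = 104 °F → (104 − 32) × 5/9 = 40.00 °C = 313.15 K.
Carnot efficiency: η = 1 − T_C/T_H = 1 − 313.15/452.59 = 0.3081.
Q_H = W/η = 2900/0.3081 = 9410 J.

Q_H ≈ 9410 J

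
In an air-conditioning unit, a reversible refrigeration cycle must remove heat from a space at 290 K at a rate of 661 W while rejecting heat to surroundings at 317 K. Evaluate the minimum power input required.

Carnot COP: COP_R = T_C/(T_H − T_C) = 290.00/27.00 = 10.7407.
W = Q_C/COP_R = 661/10.7407 = 61.5 W.

Ẇ_in ≈ 61.5 W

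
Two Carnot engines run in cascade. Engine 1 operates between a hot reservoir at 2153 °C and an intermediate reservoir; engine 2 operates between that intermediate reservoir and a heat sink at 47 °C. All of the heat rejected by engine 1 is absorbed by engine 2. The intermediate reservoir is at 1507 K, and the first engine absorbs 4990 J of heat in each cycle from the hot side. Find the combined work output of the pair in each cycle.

T_H = 2153 °C → 2153 + 273.15 = 2426.15 K.
T_C = 47 °C → 47 + 273.15 = 320.15 K.
Two reversible stages in series are equivalent to a single Carnot engine between T_H and T_C, so η_total = 1 − T_C/T_H = 1 − 320.15/2426.15 = 0.8680.
W_total = η_total · Q_H = 0.8680 × 4990 = 4330 J.

W_total ≈ 4330 J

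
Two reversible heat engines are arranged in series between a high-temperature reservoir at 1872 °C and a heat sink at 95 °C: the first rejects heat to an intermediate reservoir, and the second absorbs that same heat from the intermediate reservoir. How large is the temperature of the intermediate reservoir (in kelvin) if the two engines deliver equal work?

T_H = 1872 °C → 1872 + 273.15 = 2145.15 K.
T_C = 95 °C → 95 + 273.15 = 368.15 K.
For reversible stages Q_m = Q_H·(T_m/T_H). Setting W₁ = Q_H(1 − T_m/T_H) equal to W₂ = Q_m(1 − T_C/T_m) = Q_H·(T_m − T_C)/T_H gives T_H − T_m = T_m − T_C, so T_m = (T_H + T_C)/2 = (2145.15 + 368.15)/2 = 1257 K.

T_m ≈ 1257 K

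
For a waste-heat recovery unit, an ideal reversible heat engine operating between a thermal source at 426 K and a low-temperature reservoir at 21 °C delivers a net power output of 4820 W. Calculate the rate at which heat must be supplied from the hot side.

Q̇_H ≈ 15570 W

T_C = 21 °C → 21 + 273.15 = 294.15 K.
Carnot efficiency: η = 1 − T_C/T_H = 1 − 294.15/426.00 = 0.3095.
Q_H = W/η = 4820/0.3095 = 15570 W.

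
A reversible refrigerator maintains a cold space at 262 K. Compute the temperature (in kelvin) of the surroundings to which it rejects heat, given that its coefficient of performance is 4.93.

COP_R = T_C/(T_H − T_C) ⇒ T_H = T_C·(1 + 1/COP_R) = 262.00 × (1 + 1/4.93) = 315 K.

T_H ≈ 315 K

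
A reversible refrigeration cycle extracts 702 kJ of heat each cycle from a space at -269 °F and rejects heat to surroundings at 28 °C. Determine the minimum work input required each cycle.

T_H = 28 °C → 28 + 273.15 = 301.15 K.
T_C = -269 °F → (-269 − 32) × 5/9 = -167.22 °C = 105.93 K.
Carnot COP: COP_R = T_C/(T_H − T_C) = 105.93/195.22 = 0.5426.
W = Q_C/COP_R = 702/0.5426 = 1290 kJ.

W_in ≈ 1290 kJ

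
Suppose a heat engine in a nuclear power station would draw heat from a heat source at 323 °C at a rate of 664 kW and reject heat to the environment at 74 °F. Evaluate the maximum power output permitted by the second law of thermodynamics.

T_H = 323 °C → 323 + 273.15 = 596.15 K.
T_C = 74 °F → (74 − 32) × 5/9 = 23.33 °C = 296.48 K.
By the Carnot theorem, η_max = 1 − T_C/T_H = 1 − 296.48/596.15 = 0.5027.
W_max = η_max · Q_H = 0.5027 × 664 = 334 kW.

Ẇ_max ≈ 334 kW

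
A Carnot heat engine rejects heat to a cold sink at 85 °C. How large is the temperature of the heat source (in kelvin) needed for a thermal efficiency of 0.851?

T_C = 85 °C → 85 + 273.15 = 358.15 K.
From η = 1 − T_C/T_H, solving for T_H gives T_H = T_C/(1 − η) = 358.15/(1 − 0.851) = 2400 K.

T_H ≈ 2400 K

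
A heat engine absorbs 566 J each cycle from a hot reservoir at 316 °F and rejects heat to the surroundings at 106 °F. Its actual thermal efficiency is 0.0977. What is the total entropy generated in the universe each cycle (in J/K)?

ΔS_univ ≈ 0.3116 J/K

T_H = 316 °F → (316 − 32) × 5/9 = 157.78 °C = 430.93 K.
T_C = 106 °F → (106 − 32) × 5/9 = 41.11 °C = 314.26 K.
W = η·Q_H = 0.0977 × 566 = 55.30 J, so Q_C = Q_H − W = 510.7 J.
Entropy balance on the reservoirs: −Q_H/T_H = -1.313 J/K, +Q_C/T_C = 1.625 J/K.
ΔS_univ = −Q_H/T_H + Q_C/T_C = 0.3116 J/K (> 0, since η = 0.0977 < η_Carnot = 0.271).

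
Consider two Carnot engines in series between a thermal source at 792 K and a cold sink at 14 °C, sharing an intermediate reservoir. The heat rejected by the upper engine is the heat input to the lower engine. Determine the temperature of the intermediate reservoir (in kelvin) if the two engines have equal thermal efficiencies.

T_m ≈ 477 K

T_C = 14 °C → 14 + 273.15 = 287.15 K.
Equal efficiencies require 1 − T_m/T_H = 1 − T_C/T_m, i.e. T_m/T_H = T_C/T_m, so T_m = √(T_H·T_C) = √(792.00 × 287.15) = 477 K.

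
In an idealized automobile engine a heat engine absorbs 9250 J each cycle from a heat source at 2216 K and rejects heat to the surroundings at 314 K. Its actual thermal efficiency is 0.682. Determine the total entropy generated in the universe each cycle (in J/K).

ΔS_univ ≈ 5.194 J/K

W = η·Q_H = 0.682 × 9250 = 6309 J, so Q_C = Q_H − W = 2941 J.
The hot reservoir loses entropy Q_H/T_H = 9250/2216.00 = 4.174 J/K; the cold reservoir gains Q_C/T_C = 2941/314.00 = 9.368 J/K.
ΔS_univ = −Q_H/T_H + Q_C/T_C = 5.194 J/K (> 0, since η = 0.682 < η_Carnot = 0.858).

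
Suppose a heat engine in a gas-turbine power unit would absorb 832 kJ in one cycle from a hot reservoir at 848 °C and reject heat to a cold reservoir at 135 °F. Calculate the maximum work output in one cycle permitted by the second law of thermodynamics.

W_max ≈ 587 kJ

T_H = 848 °C → 848 + 273.15 = 1121.15 K.
T_C = 135 °F → (135 − 32) × 5/9 = 57.22 °C = 330.37 K.
No engine can exceed the Carnot limit: η_max = 1 − T_C/T_H = 1 − 330.37/1121.15 = 0.7053.
W_max = η_max · Q_H = 0.7053 × 832 = 587 kJ.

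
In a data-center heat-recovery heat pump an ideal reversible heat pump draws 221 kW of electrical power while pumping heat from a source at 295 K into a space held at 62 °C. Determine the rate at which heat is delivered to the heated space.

Q̇_H ≈ 1840 kW

T_H = 62 °C → 62 + 273.15 = 335.15 K.
COP_HP = T_H/(T_H − T_C) = 335.15/40.15 = 8.3474.
Q_H = COP_HP · W = 8.3474 × 221 = 1840 kW.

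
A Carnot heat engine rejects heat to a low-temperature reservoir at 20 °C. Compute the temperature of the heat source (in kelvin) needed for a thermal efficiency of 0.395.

T_H ≈ 485 K

T_C = 20 °C → 20 + 273.15 = 293.15 K.
From η = 1 − T_C/T_H, solving for T_H gives T_H = T_C/(1 − η) = 293.15/(1 − 0.395) = 485 K.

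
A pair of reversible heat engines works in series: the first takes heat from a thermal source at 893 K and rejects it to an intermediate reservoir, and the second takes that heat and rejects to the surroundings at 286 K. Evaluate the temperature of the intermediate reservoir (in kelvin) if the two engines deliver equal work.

For reversible stages Q_m = Q_H·(T_m/T_H). Setting W₁ = Q_H(1 − T_m/T_H) equal to W₂ = Q_m(1 − T_C/T_m) = Q_H·(T_m − T_C)/T_H gives T_H − T_m = T_m − T_C, so T_m = (T_H + T_C)/2 = (893.00 + 286.00)/2 = 589.5 K.

T_m ≈ 589.5 K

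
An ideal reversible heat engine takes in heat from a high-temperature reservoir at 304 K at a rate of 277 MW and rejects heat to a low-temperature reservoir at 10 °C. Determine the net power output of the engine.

Ẇ ≈ 19.00 MW

T_C = 10 °C → 10 + 273.15 = 283.15 K.
η_rev = 1 − T_C/T_H = 1 − 283.15/304.00 = 0.0686.
W = η·Q_H = 0.0686 × 277 = 19.00 MW.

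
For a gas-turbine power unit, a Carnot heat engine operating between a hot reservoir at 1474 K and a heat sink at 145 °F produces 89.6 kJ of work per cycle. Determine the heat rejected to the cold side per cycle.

Q_C ≈ 26.4 kJ

T_C = 145 °F → (145 − 32) × 5/9 = 62.78 °C = 335.93 K.
η_rev = 1 − T_C/T_H = 1 − 335.93/1474.00 = 0.7721.
Since Q_C/Q_H = T_C/T_H and Q_H = W/η, Q_C = W·T_C/(T_H − T_C) = 89.6 × 335.93/1138.07 = 26.4 kJ.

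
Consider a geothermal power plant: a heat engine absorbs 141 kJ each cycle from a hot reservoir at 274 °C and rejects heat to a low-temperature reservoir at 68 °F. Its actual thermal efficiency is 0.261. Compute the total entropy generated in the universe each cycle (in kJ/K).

ΔS_univ ≈ 0.0977 kJ/K

T_H = 274 °C → 274 + 273.15 = 547.15 K.
T_C = 68 °F → (68 − 32) × 5/9 = 20.00 °C = 293.15 K.
W = η·Q_H = 0.261 × 141 = 36.80 kJ, so Q_C = Q_H − W = 104.2 kJ.
Entropy balance on the reservoirs: −Q_H/T_H = -0.2577 kJ/K, +Q_C/T_C = 0.3554 kJ/K.
ΔS_univ = −Q_H/T_H + Q_C/T_C = 0.0977 kJ/K (> 0, since η = 0.261 < η_Carnot = 0.464).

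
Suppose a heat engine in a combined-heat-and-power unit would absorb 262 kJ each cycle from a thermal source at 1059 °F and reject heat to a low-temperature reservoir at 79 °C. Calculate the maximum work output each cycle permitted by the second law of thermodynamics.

T_H = 1059 °F → (1059 − 32) × 5/9 = 570.56 °C = 843.71 K.
T_C = 79 °C → 79 + 273.15 = 352.15 K.
No engine can exceed the Carnot limit: η_max = 1 − T_C/T_H = 1 − 352.15/843.71 = 0.5826.
W_max = η_max · Q_H = 0.5826 × 262 = 153 kJ.

W_max ≈ 153 kJ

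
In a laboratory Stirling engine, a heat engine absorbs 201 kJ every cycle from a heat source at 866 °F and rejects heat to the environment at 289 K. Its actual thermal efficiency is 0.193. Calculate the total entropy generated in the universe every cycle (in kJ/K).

ΔS_univ ≈ 0.2884 kJ/K

T_H = 866 °F → (866 − 32) × 5/9 = 463.33 °C = 736.48 K.
W = η·Q_H = 0.193 × 201 = 38.79 kJ, so Q_C = Q_H − W = 162.2 kJ.
The hot reservoir loses entropy Q_H/T_H = 201/736.48 = 0.2729 kJ/K; the cold reservoir gains Q_C/T_C = 162.2/289.00 = 0.5613 kJ/K.
ΔS_univ = −Q_H/T_H + Q_C/T_C = 0.2884 kJ/K (> 0, since η = 0.193 < η_Carnot = 0.608).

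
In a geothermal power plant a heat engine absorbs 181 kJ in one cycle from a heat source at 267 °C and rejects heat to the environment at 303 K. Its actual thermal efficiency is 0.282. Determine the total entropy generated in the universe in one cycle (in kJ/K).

ΔS_univ ≈ 0.09381 kJ/K

T_H = 267 °C → 267 + 273.15 = 540.15 K.
W = η·Q_H = 0.282 × 181 = 51.04 kJ, so Q_C = Q_H − W = 130.0 kJ.
Entropy balance on the reservoirs: −Q_H/T_H = -0.3351 kJ/K, +Q_C/T_C = 0.4289 kJ/K.
ΔS_univ = −Q_H/T_H + Q_C/T_C = 0.09381 kJ/K (> 0, since η = 0.282 < η_Carnot = 0.439).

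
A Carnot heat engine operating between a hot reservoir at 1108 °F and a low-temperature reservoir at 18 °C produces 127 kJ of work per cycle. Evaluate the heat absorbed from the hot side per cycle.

T_H = 1108 °F → (1108 − 32) × 5/9 = 597.78 °C = 870.93 K.
T_C = 18 °C → 18 + 273.15 = 291.15 K.
Carnot efficiency: η = 1 − T_C/T_H = 1 − 291.15/870.93 = 0.6657.
Q_H = W/η = 127/0.6657 = 191 kJ.

Q_H ≈ 191 kJ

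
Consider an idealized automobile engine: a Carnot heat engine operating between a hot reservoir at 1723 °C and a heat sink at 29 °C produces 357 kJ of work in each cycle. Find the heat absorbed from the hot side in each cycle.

T_H = 1723 °C → 1723 + 273.15 = 1996.15 K.
T_C = 29 °C → 29 + 273.15 = 302.15 K.
Carnot efficiency: η = 1 − T_C/T_H = 1 − 302.15/1996.15 = 0.8486.
Q_H = W/η = 357/0.8486 = 421 kJ.

Q_H ≈ 421 kJ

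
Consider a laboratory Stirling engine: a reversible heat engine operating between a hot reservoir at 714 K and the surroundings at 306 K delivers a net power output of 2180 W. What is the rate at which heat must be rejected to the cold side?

Carnot efficiency: η = 1 − T_C/T_H = 1 − 306.00/714.00 = 0.5714.
Since Q_C/Q_H = T_C/T_H and Q_H = W/η, Q_C = W·T_C/(T_H − T_C) = 2180 × 306.00/408.00 = 1640 W.

Q̇_C ≈ 1640 W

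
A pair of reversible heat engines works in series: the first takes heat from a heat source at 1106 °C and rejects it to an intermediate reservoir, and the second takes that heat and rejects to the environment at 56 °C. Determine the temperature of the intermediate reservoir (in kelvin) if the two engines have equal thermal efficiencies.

T_m ≈ 674 K

T_H = 1106 °C → 1106 + 273.15 = 1379.15 K.
T_C = 56 °C → 56 + 273.15 = 329.15 K.
Equal efficiencies require 1 − T_m/T_H = 1 − T_C/T_m, i.e. T_m/T_H = T_C/T_m, so T_m = √(T_H·T_C) = √(1379.15 × 329.15) = 674 K.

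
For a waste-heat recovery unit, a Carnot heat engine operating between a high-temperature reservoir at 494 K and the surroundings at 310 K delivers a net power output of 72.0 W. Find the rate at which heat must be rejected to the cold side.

Q̇_C ≈ 121 W

The Carnot efficiency is η = 1 − T_C/T_H = 1 − 310.00/494.00 = 0.3725.
Since Q_C/Q_H = T_C/T_H and Q_H = W/η, Q_C = W·T_C/(T_H − T_C) = 72.0 × 310.00/184.00 = 121 W.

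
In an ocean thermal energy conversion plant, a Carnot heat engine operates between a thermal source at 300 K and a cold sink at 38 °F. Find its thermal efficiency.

T_C = 38 °F → (38 − 32) × 5/9 = 3.33 °C = 276.48 K.
Since the cycle is reversible, η = 1 − T_C/T_H = 1 − 276.48/300.00 = 0.07839.

η ≈ 0.07839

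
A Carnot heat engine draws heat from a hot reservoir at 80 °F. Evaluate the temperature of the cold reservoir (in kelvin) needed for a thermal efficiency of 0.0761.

T_H = 80 °F → (80 − 32) × 5/9 = 26.67 °C = 299.82 K.
From η = 1 − T_C/T_H, T_C = T_H·(1 − η) = 299.82 × (1 − 0.0761) = 277 K.

T_C ≈ 277 K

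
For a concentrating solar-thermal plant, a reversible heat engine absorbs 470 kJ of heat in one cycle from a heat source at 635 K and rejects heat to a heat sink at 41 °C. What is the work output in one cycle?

W ≈ 237.5 kJ

T_C = 41 °C → 41 + 273.15 = 314.15 K.
For a reversible engine, η = 1 − T_C/T_H = 1 − 314.15/635.00 = 0.5053.
W = η·Q_H = 0.5053 × 470 = 237.5 kJ.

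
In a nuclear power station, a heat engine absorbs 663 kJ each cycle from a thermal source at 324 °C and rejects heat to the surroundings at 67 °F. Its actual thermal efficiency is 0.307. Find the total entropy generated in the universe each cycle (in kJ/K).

ΔS_univ ≈ 0.4600 kJ/K

T_H = 324 °C → 324 + 273.15 = 597.15 K.
T_C = 67 °F → (67 − 32) × 5/9 = 19.44 °C = 292.59 K.
W = η·Q_H = 0.307 × 663 = 203.5 kJ, so Q_C = Q_H − W = 459.5 kJ.
The hot reservoir loses entropy Q_H/T_H = 663/597.15 = 1.110 kJ/K; the cold reservoir gains Q_C/T_C = 459.5/292.59 = 1.570 kJ/K.
ΔS_univ = −Q_H/T_H + Q_C/T_C = 0.4600 kJ/K (> 0, since η = 0.307 < η_Carnot = 0.510).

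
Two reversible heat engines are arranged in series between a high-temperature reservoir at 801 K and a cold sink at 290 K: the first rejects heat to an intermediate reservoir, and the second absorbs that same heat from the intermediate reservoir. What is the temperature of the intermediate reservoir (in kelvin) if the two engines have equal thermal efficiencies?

Equal efficiencies require 1 − T_m/T_H = 1 − T_C/T_m, i.e. T_m/T_H = T_C/T_m, so T_m = √(T_H·T_C) = √(801.00 × 290.00) = 482 K.

T_m ≈ 482 K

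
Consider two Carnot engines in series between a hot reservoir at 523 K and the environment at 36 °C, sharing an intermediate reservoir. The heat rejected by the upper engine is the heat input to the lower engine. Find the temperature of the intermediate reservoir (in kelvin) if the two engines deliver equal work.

T_C = 36 °C → 36 + 273.15 = 309.15 K.
For reversible stages Q_m = Q_H·(T_m/T_H). Setting W₁ = Q_H(1 − T_m/T_H) equal to W₂ = Q_m(1 − T_C/T_m) = Q_H·(T_m − T_C)/T_H gives T_H − T_m = T_m − T_C, so T_m = (T_H + T_C)/2 = (523.00 + 309.15)/2 = 416 K.

T_m ≈ 416 K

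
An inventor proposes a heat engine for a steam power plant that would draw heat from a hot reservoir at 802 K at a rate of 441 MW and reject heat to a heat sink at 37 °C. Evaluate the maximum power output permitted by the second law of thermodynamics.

Ẇ_max ≈ 270.5 MW

T_C = 37 °C → 37 + 273.15 = 310.15 K.
The upper bound on efficiency is η_max = 1 − T_C/T_H = 1 − 310.15/802.00 = 0.6133.
W_max = η_max · Q_H = 0.6133 × 441 = 270.5 MW.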